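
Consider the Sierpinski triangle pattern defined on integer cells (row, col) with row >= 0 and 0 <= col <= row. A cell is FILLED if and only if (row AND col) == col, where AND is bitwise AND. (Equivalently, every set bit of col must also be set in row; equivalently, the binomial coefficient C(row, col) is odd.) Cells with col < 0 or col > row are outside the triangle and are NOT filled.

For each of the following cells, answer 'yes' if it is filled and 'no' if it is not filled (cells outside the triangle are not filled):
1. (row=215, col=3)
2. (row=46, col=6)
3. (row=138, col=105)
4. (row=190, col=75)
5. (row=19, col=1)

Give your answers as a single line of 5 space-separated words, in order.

Answer: yes yes no no yes

Derivation:
(215,3): row=0b11010111, col=0b11, row AND col = 0b11 = 3; 3 == 3 -> filled
(46,6): row=0b101110, col=0b110, row AND col = 0b110 = 6; 6 == 6 -> filled
(138,105): row=0b10001010, col=0b1101001, row AND col = 0b1000 = 8; 8 != 105 -> empty
(190,75): row=0b10111110, col=0b1001011, row AND col = 0b1010 = 10; 10 != 75 -> empty
(19,1): row=0b10011, col=0b1, row AND col = 0b1 = 1; 1 == 1 -> filled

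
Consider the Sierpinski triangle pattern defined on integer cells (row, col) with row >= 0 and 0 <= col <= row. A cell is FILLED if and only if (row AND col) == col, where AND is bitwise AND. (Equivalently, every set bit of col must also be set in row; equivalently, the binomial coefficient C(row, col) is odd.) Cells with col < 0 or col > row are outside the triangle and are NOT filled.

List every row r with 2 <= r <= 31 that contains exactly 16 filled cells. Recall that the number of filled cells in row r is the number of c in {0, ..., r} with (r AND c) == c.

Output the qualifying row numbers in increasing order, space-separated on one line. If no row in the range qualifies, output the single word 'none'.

Row r has 2^popcount(r) filled cells, so we need popcount(r) = log2(16) = 4.
Scan r = 2..31 and keep those with exactly 4 one-bits:
r=2=10 popcount=1 -> skip
r=3=11 popcount=2 -> skip
r=4=100 popcount=1 -> skip
r=5=101 popcount=2 -> skip
r=6=110 popcount=2 -> skip
r=7=111 popcount=3 -> skip
r=8=1000 popcount=1 -> skip
r=9=1001 popcount=2 -> skip
r=10=1010 popcount=2 -> skip
r=11=1011 popcount=3 -> skip
r=12=1100 popcount=2 -> skip
r=13=1101 popcount=3 -> skip
r=14=1110 popcount=3 -> skip
r=15=1111 popcount=4 -> KEEP
r=16=10000 popcount=1 -> skip
r=17=10001 popcount=2 -> skip
r=18=10010 popcount=2 -> skip
r=19=10011 popcount=3 -> skip
r=20=10100 popcount=2 -> skip
r=21=10101 popcount=3 -> skip
r=22=10110 popcount=3 -> skip
r=23=10111 popcount=4 -> KEEP
r=24=11000 popcount=2 -> skip
r=25=11001 popcount=3 -> skip
r=26=11010 popcount=3 -> skip
r=27=11011 popcount=4 -> KEEP
r=28=11100 popcount=3 -> skip
r=29=11101 popcount=4 -> KEEP
r=30=11110 popcount=4 -> KEEP
r=31=11111 popcount=5 -> skip
Kept rows: 15 23 27 29 30

Answer: 15 23 27 29 30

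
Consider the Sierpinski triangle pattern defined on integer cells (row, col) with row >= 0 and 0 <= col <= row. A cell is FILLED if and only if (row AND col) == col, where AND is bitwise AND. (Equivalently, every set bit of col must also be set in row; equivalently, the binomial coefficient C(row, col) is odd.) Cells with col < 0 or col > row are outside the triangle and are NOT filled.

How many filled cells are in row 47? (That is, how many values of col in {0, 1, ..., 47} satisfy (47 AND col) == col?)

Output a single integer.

Answer: 32

Derivation:
47 in binary = 101111
popcount(47) = number of 1-bits in 101111 = 5
A col c satisfies (47 AND c) == c iff every set bit of c is also set in 47; each of the 5 set bits of 47 can independently be on or off in c.
count = 2^5 = 32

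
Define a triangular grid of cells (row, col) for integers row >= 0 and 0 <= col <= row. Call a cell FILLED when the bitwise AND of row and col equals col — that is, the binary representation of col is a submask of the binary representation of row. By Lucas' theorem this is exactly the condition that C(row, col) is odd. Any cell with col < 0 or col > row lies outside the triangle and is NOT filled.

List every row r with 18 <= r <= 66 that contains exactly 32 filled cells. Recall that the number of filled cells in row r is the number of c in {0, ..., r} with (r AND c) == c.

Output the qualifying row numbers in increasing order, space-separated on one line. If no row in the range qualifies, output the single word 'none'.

Answer: 31 47 55 59 61 62

Derivation:
Row r has 2^popcount(r) filled cells, so we need popcount(r) = log2(32) = 5.
Scan r = 18..66 and keep those with exactly 5 one-bits:
r=18=10010 popcount=2 -> skip
r=19=10011 popcount=3 -> skip
r=20=10100 popcount=2 -> skip
r=21=10101 popcount=3 -> skip
r=22=10110 popcount=3 -> skip
r=23=10111 popcount=4 -> skip
r=24=11000 popcount=2 -> skip
r=25=11001 popcount=3 -> skip
r=26=11010 popcount=3 -> skip
r=27=11011 popcount=4 -> skip
r=28=11100 popcount=3 -> skip
r=29=11101 popcount=4 -> skip
r=30=11110 popcount=4 -> skip
r=31=11111 popcount=5 -> KEEP
r=32=100000 popcount=1 -> skip
r=33=100001 popcount=2 -> skip
r=34=100010 popcount=2 -> skip
r=35=100011 popcount=3 -> skip
r=36=100100 popcount=2 -> skip
r=37=100101 popcount=3 -> skip
r=38=100110 popcount=3 -> skip
r=39=100111 popcount=4 -> skip
r=40=101000 popcount=2 -> skip
r=41=101001 popcount=3 -> skip
r=42=101010 popcount=3 -> skip
r=43=101011 popcount=4 -> skip
r=44=101100 popcount=3 -> skip
r=45=101101 popcount=4 -> skip
r=46=101110 popcount=4 -> skip
r=47=101111 popcount=5 -> KEEP
r=48=110000 popcount=2 -> skip
r=49=110001 popcount=3 -> skip
r=50=110010 popcount=3 -> skip
r=51=110011 popcount=4 -> skip
r=52=110100 popcount=3 -> skip
r=53=110101 popcount=4 -> skip
r=54=110110 popcount=4 -> skip
r=55=110111 popcount=5 -> KEEP
r=56=111000 popcount=3 -> skip
r=57=111001 popcount=4 -> skip
r=58=111010 popcount=4 -> skip
r=59=111011 popcount=5 -> KEEP
r=60=111100 popcount=4 -> skip
r=61=111101 popcount=5 -> KEEP
r=62=111110 popcount=5 -> KEEP
r=63=111111 popcount=6 -> skip
r=64=1000000 popcount=1 -> skip
r=65=1000001 popcount=2 -> skip
r=66=1000010 popcount=2 -> skip
Kept rows: 31 47 55 59 61 62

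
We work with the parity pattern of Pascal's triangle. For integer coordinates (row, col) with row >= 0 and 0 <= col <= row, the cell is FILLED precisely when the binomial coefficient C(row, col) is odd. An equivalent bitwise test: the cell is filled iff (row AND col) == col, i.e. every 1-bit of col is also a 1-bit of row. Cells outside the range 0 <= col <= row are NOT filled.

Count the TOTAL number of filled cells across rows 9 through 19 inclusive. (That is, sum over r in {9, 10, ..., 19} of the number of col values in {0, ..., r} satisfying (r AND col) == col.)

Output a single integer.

r9=1001 pc2: +4 =4
r10=1010 pc2: +4 =8
r11=1011 pc3: +8 =16
r12=1100 pc2: +4 =20
r13=1101 pc3: +8 =28
r14=1110 pc3: +8 =36
r15=1111 pc4: +16 =52
r16=10000 pc1: +2 =54
r17=10001 pc2: +4 =58
r18=10010 pc2: +4 =62
r19=10011 pc3: +8 =70

Answer: 70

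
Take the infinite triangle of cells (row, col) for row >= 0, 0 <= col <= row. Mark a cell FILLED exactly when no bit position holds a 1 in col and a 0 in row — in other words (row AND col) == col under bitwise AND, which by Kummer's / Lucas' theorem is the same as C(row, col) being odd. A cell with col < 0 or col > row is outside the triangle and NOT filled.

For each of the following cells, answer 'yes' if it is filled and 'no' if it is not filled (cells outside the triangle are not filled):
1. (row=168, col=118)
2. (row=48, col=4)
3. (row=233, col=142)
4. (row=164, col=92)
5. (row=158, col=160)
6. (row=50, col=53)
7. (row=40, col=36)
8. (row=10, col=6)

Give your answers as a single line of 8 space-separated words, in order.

Answer: no no no no no no no no

Derivation:
(168,118): row=0b10101000, col=0b1110110, row AND col = 0b100000 = 32; 32 != 118 -> empty
(48,4): row=0b110000, col=0b100, row AND col = 0b0 = 0; 0 != 4 -> empty
(233,142): row=0b11101001, col=0b10001110, row AND col = 0b10001000 = 136; 136 != 142 -> empty
(164,92): row=0b10100100, col=0b1011100, row AND col = 0b100 = 4; 4 != 92 -> empty
(158,160): col outside [0, 158] -> not filled
(50,53): col outside [0, 50] -> not filled
(40,36): row=0b101000, col=0b100100, row AND col = 0b100000 = 32; 32 != 36 -> empty
(10,6): row=0b1010, col=0b110, row AND col = 0b10 = 2; 2 != 6 -> empty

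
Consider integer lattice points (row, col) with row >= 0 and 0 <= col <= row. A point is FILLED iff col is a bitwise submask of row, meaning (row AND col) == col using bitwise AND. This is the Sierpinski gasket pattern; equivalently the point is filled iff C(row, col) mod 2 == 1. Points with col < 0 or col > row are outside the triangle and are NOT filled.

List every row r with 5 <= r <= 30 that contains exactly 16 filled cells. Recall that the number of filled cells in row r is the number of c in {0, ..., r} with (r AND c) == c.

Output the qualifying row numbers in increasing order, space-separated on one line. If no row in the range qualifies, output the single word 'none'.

Answer: 15 23 27 29 30

Derivation:
Row r has 2^popcount(r) filled cells, so we need popcount(r) = log2(16) = 4.
Scan r = 5..30 and keep those with exactly 4 one-bits:
r=5=101 popcount=2 -> skip
r=6=110 popcount=2 -> skip
r=7=111 popcount=3 -> skip
r=8=1000 popcount=1 -> skip
r=9=1001 popcount=2 -> skip
r=10=1010 popcount=2 -> skip
r=11=1011 popcount=3 -> skip
r=12=1100 popcount=2 -> skip
r=13=1101 popcount=3 -> skip
r=14=1110 popcount=3 -> skip
r=15=1111 popcount=4 -> KEEP
r=16=10000 popcount=1 -> skip
r=17=10001 popcount=2 -> skip
r=18=10010 popcount=2 -> skip
r=19=10011 popcount=3 -> skip
r=20=10100 popcount=2 -> skip
r=21=10101 popcount=3 -> skip
r=22=10110 popcount=3 -> skip
r=23=10111 popcount=4 -> KEEP
r=24=11000 popcount=2 -> skip
r=25=11001 popcount=3 -> skip
r=26=11010 popcount=3 -> skip
r=27=11011 popcount=4 -> KEEP
r=28=11100 popcount=3 -> skip
r=29=11101 popcount=4 -> KEEP
r=30=11110 popcount=4 -> KEEP
Kept rows: 15 23 27 29 30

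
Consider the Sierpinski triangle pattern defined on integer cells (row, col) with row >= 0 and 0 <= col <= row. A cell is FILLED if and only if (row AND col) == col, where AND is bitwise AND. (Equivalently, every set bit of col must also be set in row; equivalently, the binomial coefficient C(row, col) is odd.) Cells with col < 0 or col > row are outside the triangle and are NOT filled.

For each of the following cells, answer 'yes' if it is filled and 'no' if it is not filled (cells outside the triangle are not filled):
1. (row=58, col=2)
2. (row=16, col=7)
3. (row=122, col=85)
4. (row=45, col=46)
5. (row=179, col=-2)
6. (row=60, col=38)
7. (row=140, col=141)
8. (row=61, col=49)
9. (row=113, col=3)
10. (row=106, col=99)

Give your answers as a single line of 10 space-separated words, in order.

Answer: yes no no no no no no yes no no

Derivation:
(58,2): row=0b111010, col=0b10, row AND col = 0b10 = 2; 2 == 2 -> filled
(16,7): row=0b10000, col=0b111, row AND col = 0b0 = 0; 0 != 7 -> empty
(122,85): row=0b1111010, col=0b1010101, row AND col = 0b1010000 = 80; 80 != 85 -> empty
(45,46): col outside [0, 45] -> not filled
(179,-2): col outside [0, 179] -> not filled
(60,38): row=0b111100, col=0b100110, row AND col = 0b100100 = 36; 36 != 38 -> empty
(140,141): col outside [0, 140] -> not filled
(61,49): row=0b111101, col=0b110001, row AND col = 0b110001 = 49; 49 == 49 -> filled
(113,3): row=0b1110001, col=0b11, row AND col = 0b1 = 1; 1 != 3 -> empty
(106,99): row=0b1101010, col=0b1100011, row AND col = 0b1100010 = 98; 98 != 99 -> empty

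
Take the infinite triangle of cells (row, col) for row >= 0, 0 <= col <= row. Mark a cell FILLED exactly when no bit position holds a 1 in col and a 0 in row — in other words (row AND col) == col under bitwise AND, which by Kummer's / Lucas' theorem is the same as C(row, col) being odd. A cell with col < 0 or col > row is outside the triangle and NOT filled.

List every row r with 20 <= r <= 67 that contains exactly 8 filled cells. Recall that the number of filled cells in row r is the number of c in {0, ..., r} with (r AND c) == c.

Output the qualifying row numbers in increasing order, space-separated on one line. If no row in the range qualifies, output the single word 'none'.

Answer: 21 22 25 26 28 35 37 38 41 42 44 49 50 52 56 67

Derivation:
Row r has 2^popcount(r) filled cells, so we need popcount(r) = log2(8) = 3.
Scan r = 20..67 and keep those with exactly 3 one-bits:
r=20=10100 popcount=2 -> skip
r=21=10101 popcount=3 -> KEEP
r=22=10110 popcount=3 -> KEEP
r=23=10111 popcount=4 -> skip
r=24=11000 popcount=2 -> skip
r=25=11001 popcount=3 -> KEEP
r=26=11010 popcount=3 -> KEEP
r=27=11011 popcount=4 -> skip
r=28=11100 popcount=3 -> KEEP
r=29=11101 popcount=4 -> skip
r=30=11110 popcount=4 -> skip
r=31=11111 popcount=5 -> skip
r=32=100000 popcount=1 -> skip
r=33=100001 popcount=2 -> skip
r=34=100010 popcount=2 -> skip
r=35=100011 popcount=3 -> KEEP
r=36=100100 popcount=2 -> skip
r=37=100101 popcount=3 -> KEEP
r=38=100110 popcount=3 -> KEEP
r=39=100111 popcount=4 -> skip
r=40=101000 popcount=2 -> skip
r=41=101001 popcount=3 -> KEEP
r=42=101010 popcount=3 -> KEEP
r=43=101011 popcount=4 -> skip
r=44=101100 popcount=3 -> KEEP
r=45=101101 popcount=4 -> skip
r=46=101110 popcount=4 -> skip
r=47=101111 popcount=5 -> skip
r=48=110000 popcount=2 -> skip
r=49=110001 popcount=3 -> KEEP
r=50=110010 popcount=3 -> KEEP
r=51=110011 popcount=4 -> skip
r=52=110100 popcount=3 -> KEEP
r=53=110101 popcount=4 -> skip
r=54=110110 popcount=4 -> skip
r=55=110111 popcount=5 -> skip
r=56=111000 popcount=3 -> KEEP
r=57=111001 popcount=4 -> skip
r=58=111010 popcount=4 -> skip
r=59=111011 popcount=5 -> skip
r=60=111100 popcount=4 -> skip
r=61=111101 popcount=5 -> skip
r=62=111110 popcount=5 -> skip
r=63=111111 popcount=6 -> skip
r=64=1000000 popcount=1 -> skip
r=65=1000001 popcount=2 -> skip
r=66=1000010 popcount=2 -> skip
r=67=1000011 popcount=3 -> KEEP
Kept rows: 21 22 25 26 28 35 37 38 41 42 44 49 50 52 56 67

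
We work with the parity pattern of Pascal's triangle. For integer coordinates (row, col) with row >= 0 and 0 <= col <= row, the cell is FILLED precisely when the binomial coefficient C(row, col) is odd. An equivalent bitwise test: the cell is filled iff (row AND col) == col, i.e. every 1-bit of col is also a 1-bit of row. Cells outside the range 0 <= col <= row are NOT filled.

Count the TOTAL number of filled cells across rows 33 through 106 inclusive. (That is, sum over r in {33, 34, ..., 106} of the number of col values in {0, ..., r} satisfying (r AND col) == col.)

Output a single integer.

Answer: 1118

Derivation:
r33=100001 pc2: +4 =4
r34=100010 pc2: +4 =8
r35=100011 pc3: +8 =16
r36=100100 pc2: +4 =20
r37=100101 pc3: +8 =28
r38=100110 pc3: +8 =36
r39=100111 pc4: +16 =52
r40=101000 pc2: +4 =56
r41=101001 pc3: +8 =64
r42=101010 pc3: +8 =72
r43=101011 pc4: +16 =88
r44=101100 pc3: +8 =96
r45=101101 pc4: +16 =112
r46=101110 pc4: +16 =128
r47=101111 pc5: +32 =160
r48=110000 pc2: +4 =164
r49=110001 pc3: +8 =172
r50=110010 pc3: +8 =180
r51=110011 pc4: +16 =196
r52=110100 pc3: +8 =204
r53=110101 pc4: +16 =220
r54=110110 pc4: +16 =236
r55=110111 pc5: +32 =268
r56=111000 pc3: +8 =276
r57=111001 pc4: +16 =292
r58=111010 pc4: +16 =308
r59=111011 pc5: +32 =340
r60=111100 pc4: +16 =356
r61=111101 pc5: +32 =388
r62=111110 pc5: +32 =420
r63=111111 pc6: +64 =484
r64=1000000 pc1: +2 =486
r65=1000001 pc2: +4 =490
r66=1000010 pc2: +4 =494
r67=1000011 pc3: +8 =502
r68=1000100 pc2: +4 =506
r69=1000101 pc3: +8 =514
r70=1000110 pc3: +8 =522
r71=1000111 pc4: +16 =538
r72=1001000 pc2: +4 =542
r73=1001001 pc3: +8 =550
r74=1001010 pc3: +8 =558
r75=1001011 pc4: +16 =574
r76=1001100 pc3: +8 =582
r77=1001101 pc4: +16 =598
r78=1001110 pc4: +16 =614
r79=1001111 pc5: +32 =646
r80=1010000 pc2: +4 =650
r81=1010001 pc3: +8 =658
r82=1010010 pc3: +8 =666
r83=1010011 pc4: +16 =682
r84=1010100 pc3: +8 =690
r85=1010101 pc4: +16 =706
r86=1010110 pc4: +16 =722
r87=1010111 pc5: +32 =754
r88=1011000 pc3: +8 =762
r89=1011001 pc4: +16 =778
r90=1011010 pc4: +16 =794
r91=1011011 pc5: +32 =826
r92=1011100 pc4: +16 =842
r93=1011101 pc5: +32 =874
r94=1011110 pc5: +32 =906
r95=1011111 pc6: +64 =970
r96=1100000 pc2: +4 =974
r97=1100001 pc3: +8 =982
r98=1100010 pc3: +8 =990
r99=1100011 pc4: +16 =1006
r100=1100100 pc3: +8 =1014
r101=1100101 pc4: +16 =1030
r102=1100110 pc4: +16 =1046
r103=1100111 pc5: +32 =1078
r104=1101000 pc3: +8 =1086
r105=1101001 pc4: +16 =1102
r106=1101010 pc4: +16 =1118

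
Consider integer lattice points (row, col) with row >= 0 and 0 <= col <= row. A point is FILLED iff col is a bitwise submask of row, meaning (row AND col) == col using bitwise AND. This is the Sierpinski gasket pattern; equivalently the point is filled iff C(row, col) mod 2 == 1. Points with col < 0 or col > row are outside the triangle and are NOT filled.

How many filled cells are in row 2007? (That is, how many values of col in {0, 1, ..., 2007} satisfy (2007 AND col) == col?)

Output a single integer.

2007 in binary = 11111010111
popcount(2007) = number of 1-bits in 11111010111 = 9
A col c satisfies (2007 AND c) == c iff every set bit of c is also set in 2007; each of the 9 set bits of 2007 can independently be on or off in c.
count = 2^9 = 512

Answer: 512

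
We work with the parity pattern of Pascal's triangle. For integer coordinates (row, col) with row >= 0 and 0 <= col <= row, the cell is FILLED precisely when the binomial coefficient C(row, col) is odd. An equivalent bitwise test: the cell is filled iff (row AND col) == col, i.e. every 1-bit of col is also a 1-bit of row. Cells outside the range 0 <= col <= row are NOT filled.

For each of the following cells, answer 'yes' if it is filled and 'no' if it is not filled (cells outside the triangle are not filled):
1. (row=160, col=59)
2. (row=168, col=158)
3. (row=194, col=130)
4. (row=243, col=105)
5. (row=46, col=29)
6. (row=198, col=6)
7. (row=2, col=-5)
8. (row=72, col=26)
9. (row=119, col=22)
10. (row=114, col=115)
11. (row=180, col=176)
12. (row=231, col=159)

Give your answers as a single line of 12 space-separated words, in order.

(160,59): row=0b10100000, col=0b111011, row AND col = 0b100000 = 32; 32 != 59 -> empty
(168,158): row=0b10101000, col=0b10011110, row AND col = 0b10001000 = 136; 136 != 158 -> empty
(194,130): row=0b11000010, col=0b10000010, row AND col = 0b10000010 = 130; 130 == 130 -> filled
(243,105): row=0b11110011, col=0b1101001, row AND col = 0b1100001 = 97; 97 != 105 -> empty
(46,29): row=0b101110, col=0b11101, row AND col = 0b1100 = 12; 12 != 29 -> empty
(198,6): row=0b11000110, col=0b110, row AND col = 0b110 = 6; 6 == 6 -> filled
(2,-5): col outside [0, 2] -> not filled
(72,26): row=0b1001000, col=0b11010, row AND col = 0b1000 = 8; 8 != 26 -> empty
(119,22): row=0b1110111, col=0b10110, row AND col = 0b10110 = 22; 22 == 22 -> filled
(114,115): col outside [0, 114] -> not filled
(180,176): row=0b10110100, col=0b10110000, row AND col = 0b10110000 = 176; 176 == 176 -> filled
(231,159): row=0b11100111, col=0b10011111, row AND col = 0b10000111 = 135; 135 != 159 -> empty

Answer: no no yes no no yes no no yes no yes no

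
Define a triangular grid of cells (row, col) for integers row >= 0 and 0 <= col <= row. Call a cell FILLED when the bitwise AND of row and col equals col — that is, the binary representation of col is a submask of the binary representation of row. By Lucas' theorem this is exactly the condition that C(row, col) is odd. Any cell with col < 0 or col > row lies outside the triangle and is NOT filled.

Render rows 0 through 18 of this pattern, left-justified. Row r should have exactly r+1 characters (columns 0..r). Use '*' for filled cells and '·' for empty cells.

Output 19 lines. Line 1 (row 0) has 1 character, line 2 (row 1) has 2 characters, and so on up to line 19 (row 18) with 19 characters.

Answer: *
**
*·*
****
*···*
**··**
*·*·*·*
********
*·······*
**······**
*·*·····*·*
****····****
*···*···*···*
**··**··**··**
*·*·*·*·*·*·*·*
****************
*···············*
**··············**
*·*·············*·*

Derivation:
r0=0: *
r1=1: **
r2=10: *·*
r3=11: ****
r4=100: *···*
r5=101: **··**
r6=110: *·*·*·*
r7=111: ********
r8=1000: *·······*
r9=1001: **······**
r10=1010: *·*·····*·*
r11=1011: ****····****
r12=1100: *···*···*···*
r13=1101: **··**··**··**
r14=1110: *·*·*·*·*·*·*·*
r15=1111: ****************
r16=10000: *···············*
r17=10001: **··············**
r18=10010: *·*·············*·*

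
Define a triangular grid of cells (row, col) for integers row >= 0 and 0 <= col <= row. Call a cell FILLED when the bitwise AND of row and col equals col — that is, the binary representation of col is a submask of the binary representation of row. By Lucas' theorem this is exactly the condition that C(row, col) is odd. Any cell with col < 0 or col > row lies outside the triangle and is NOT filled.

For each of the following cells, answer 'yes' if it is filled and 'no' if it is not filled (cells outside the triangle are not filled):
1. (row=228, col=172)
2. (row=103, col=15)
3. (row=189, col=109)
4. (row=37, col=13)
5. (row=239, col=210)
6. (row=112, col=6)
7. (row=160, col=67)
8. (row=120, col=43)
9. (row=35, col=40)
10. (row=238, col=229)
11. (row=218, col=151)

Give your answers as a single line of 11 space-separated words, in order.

Answer: no no no no no no no no no no no

Derivation:
(228,172): row=0b11100100, col=0b10101100, row AND col = 0b10100100 = 164; 164 != 172 -> empty
(103,15): row=0b1100111, col=0b1111, row AND col = 0b111 = 7; 7 != 15 -> empty
(189,109): row=0b10111101, col=0b1101101, row AND col = 0b101101 = 45; 45 != 109 -> empty
(37,13): row=0b100101, col=0b1101, row AND col = 0b101 = 5; 5 != 13 -> empty
(239,210): row=0b11101111, col=0b11010010, row AND col = 0b11000010 = 194; 194 != 210 -> empty
(112,6): row=0b1110000, col=0b110, row AND col = 0b0 = 0; 0 != 6 -> empty
(160,67): row=0b10100000, col=0b1000011, row AND col = 0b0 = 0; 0 != 67 -> empty
(120,43): row=0b1111000, col=0b101011, row AND col = 0b101000 = 40; 40 != 43 -> empty
(35,40): col outside [0, 35] -> not filled
(238,229): row=0b11101110, col=0b11100101, row AND col = 0b11100100 = 228; 228 != 229 -> empty
(218,151): row=0b11011010, col=0b10010111, row AND col = 0b10010010 = 146; 146 != 151 -> empty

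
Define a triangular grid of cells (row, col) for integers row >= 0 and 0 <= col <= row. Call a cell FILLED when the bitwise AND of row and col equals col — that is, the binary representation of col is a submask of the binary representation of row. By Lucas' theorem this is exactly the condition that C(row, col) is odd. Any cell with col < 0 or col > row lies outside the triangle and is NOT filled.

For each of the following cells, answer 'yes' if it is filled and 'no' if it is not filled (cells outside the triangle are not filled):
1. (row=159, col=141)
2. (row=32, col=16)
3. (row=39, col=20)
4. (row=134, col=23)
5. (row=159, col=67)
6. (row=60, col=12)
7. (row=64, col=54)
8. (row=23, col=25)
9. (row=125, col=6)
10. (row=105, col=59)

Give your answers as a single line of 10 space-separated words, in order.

Answer: yes no no no no yes no no no no

Derivation:
(159,141): row=0b10011111, col=0b10001101, row AND col = 0b10001101 = 141; 141 == 141 -> filled
(32,16): row=0b100000, col=0b10000, row AND col = 0b0 = 0; 0 != 16 -> empty
(39,20): row=0b100111, col=0b10100, row AND col = 0b100 = 4; 4 != 20 -> empty
(134,23): row=0b10000110, col=0b10111, row AND col = 0b110 = 6; 6 != 23 -> empty
(159,67): row=0b10011111, col=0b1000011, row AND col = 0b11 = 3; 3 != 67 -> empty
(60,12): row=0b111100, col=0b1100, row AND col = 0b1100 = 12; 12 == 12 -> filled
(64,54): row=0b1000000, col=0b110110, row AND col = 0b0 = 0; 0 != 54 -> empty
(23,25): col outside [0, 23] -> not filled
(125,6): row=0b1111101, col=0b110, row AND col = 0b100 = 4; 4 != 6 -> empty
(105,59): row=0b1101001, col=0b111011, row AND col = 0b101001 = 41; 41 != 59 -> empty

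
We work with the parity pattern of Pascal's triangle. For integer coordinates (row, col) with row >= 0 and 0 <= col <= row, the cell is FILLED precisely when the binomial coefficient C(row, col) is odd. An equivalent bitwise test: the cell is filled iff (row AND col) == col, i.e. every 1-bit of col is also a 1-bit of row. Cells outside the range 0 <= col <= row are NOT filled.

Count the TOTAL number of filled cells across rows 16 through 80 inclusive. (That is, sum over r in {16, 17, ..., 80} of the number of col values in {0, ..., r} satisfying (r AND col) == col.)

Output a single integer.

r16=10000 pc1: +2 =2
r17=10001 pc2: +4 =6
r18=10010 pc2: +4 =10
r19=10011 pc3: +8 =18
r20=10100 pc2: +4 =22
r21=10101 pc3: +8 =30
r22=10110 pc3: +8 =38
r23=10111 pc4: +16 =54
r24=11000 pc2: +4 =58
r25=11001 pc3: +8 =66
r26=11010 pc3: +8 =74
r27=11011 pc4: +16 =90
r28=11100 pc3: +8 =98
r29=11101 pc4: +16 =114
r30=11110 pc4: +16 =130
r31=11111 pc5: +32 =162
r32=100000 pc1: +2 =164
r33=100001 pc2: +4 =168
r34=100010 pc2: +4 =172
r35=100011 pc3: +8 =180
r36=100100 pc2: +4 =184
r37=100101 pc3: +8 =192
r38=100110 pc3: +8 =200
r39=100111 pc4: +16 =216
r40=101000 pc2: +4 =220
r41=101001 pc3: +8 =228
r42=101010 pc3: +8 =236
r43=101011 pc4: +16 =252
r44=101100 pc3: +8 =260
r45=101101 pc4: +16 =276
r46=101110 pc4: +16 =292
r47=101111 pc5: +32 =324
r48=110000 pc2: +4 =328
r49=110001 pc3: +8 =336
r50=110010 pc3: +8 =344
r51=110011 pc4: +16 =360
r52=110100 pc3: +8 =368
r53=110101 pc4: +16 =384
r54=110110 pc4: +16 =400
r55=110111 pc5: +32 =432
r56=111000 pc3: +8 =440
r57=111001 pc4: +16 =456
r58=111010 pc4: +16 =472
r59=111011 pc5: +32 =504
r60=111100 pc4: +16 =520
r61=111101 pc5: +32 =552
r62=111110 pc5: +32 =584
r63=111111 pc6: +64 =648
r64=1000000 pc1: +2 =650
r65=1000001 pc2: +4 =654
r66=1000010 pc2: +4 =658
r67=1000011 pc3: +8 =666
r68=1000100 pc2: +4 =670
r69=1000101 pc3: +8 =678
r70=1000110 pc3: +8 =686
r71=1000111 pc4: +16 =702
r72=1001000 pc2: +4 =706
r73=1001001 pc3: +8 =714
r74=1001010 pc3: +8 =722
r75=1001011 pc4: +16 =738
r76=1001100 pc3: +8 =746
r77=1001101 pc4: +16 =762
r78=1001110 pc4: +16 =778
r79=1001111 pc5: +32 =810
r80=1010000 pc2: +4 =814

Answer: 814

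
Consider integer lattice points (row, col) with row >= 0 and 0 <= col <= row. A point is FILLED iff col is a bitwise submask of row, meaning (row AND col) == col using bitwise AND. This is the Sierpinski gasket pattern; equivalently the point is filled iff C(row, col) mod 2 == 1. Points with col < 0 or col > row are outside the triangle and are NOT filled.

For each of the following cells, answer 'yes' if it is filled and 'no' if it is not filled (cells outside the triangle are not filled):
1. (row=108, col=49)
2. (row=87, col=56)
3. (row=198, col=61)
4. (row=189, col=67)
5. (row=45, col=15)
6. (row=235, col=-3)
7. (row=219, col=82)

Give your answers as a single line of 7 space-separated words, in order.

Answer: no no no no no no yes

Derivation:
(108,49): row=0b1101100, col=0b110001, row AND col = 0b100000 = 32; 32 != 49 -> empty
(87,56): row=0b1010111, col=0b111000, row AND col = 0b10000 = 16; 16 != 56 -> empty
(198,61): row=0b11000110, col=0b111101, row AND col = 0b100 = 4; 4 != 61 -> empty
(189,67): row=0b10111101, col=0b1000011, row AND col = 0b1 = 1; 1 != 67 -> empty
(45,15): row=0b101101, col=0b1111, row AND col = 0b1101 = 13; 13 != 15 -> empty
(235,-3): col outside [0, 235] -> not filled
(219,82): row=0b11011011, col=0b1010010, row AND col = 0b1010010 = 82; 82 == 82 -> filled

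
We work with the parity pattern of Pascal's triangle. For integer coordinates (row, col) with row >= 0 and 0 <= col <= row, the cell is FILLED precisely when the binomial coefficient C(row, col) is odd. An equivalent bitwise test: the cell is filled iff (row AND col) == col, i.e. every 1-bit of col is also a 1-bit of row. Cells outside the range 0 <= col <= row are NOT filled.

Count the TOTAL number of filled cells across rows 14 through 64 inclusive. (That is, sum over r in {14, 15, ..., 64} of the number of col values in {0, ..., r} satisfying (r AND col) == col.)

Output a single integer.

r14=1110 pc3: +8 =8
r15=1111 pc4: +16 =24
r16=10000 pc1: +2 =26
r17=10001 pc2: +4 =30
r18=10010 pc2: +4 =34
r19=10011 pc3: +8 =42
r20=10100 pc2: +4 =46
r21=10101 pc3: +8 =54
r22=10110 pc3: +8 =62
r23=10111 pc4: +16 =78
r24=11000 pc2: +4 =82
r25=11001 pc3: +8 =90
r26=11010 pc3: +8 =98
r27=11011 pc4: +16 =114
r28=11100 pc3: +8 =122
r29=11101 pc4: +16 =138
r30=11110 pc4: +16 =154
r31=11111 pc5: +32 =186
r32=100000 pc1: +2 =188
r33=100001 pc2: +4 =192
r34=100010 pc2: +4 =196
r35=100011 pc3: +8 =204
r36=100100 pc2: +4 =208
r37=100101 pc3: +8 =216
r38=100110 pc3: +8 =224
r39=100111 pc4: +16 =240
r40=101000 pc2: +4 =244
r41=101001 pc3: +8 =252
r42=101010 pc3: +8 =260
r43=101011 pc4: +16 =276
r44=101100 pc3: +8 =284
r45=101101 pc4: +16 =300
r46=101110 pc4: +16 =316
r47=101111 pc5: +32 =348
r48=110000 pc2: +4 =352
r49=110001 pc3: +8 =360
r50=110010 pc3: +8 =368
r51=110011 pc4: +16 =384
r52=110100 pc3: +8 =392
r53=110101 pc4: +16 =408
r54=110110 pc4: +16 =424
r55=110111 pc5: +32 =456
r56=111000 pc3: +8 =464
r57=111001 pc4: +16 =480
r58=111010 pc4: +16 =496
r59=111011 pc5: +32 =528
r60=111100 pc4: +16 =544
r61=111101 pc5: +32 =576
r62=111110 pc5: +32 =608
r63=111111 pc6: +64 =672
r64=1000000 pc1: +2 =674

Answer: 674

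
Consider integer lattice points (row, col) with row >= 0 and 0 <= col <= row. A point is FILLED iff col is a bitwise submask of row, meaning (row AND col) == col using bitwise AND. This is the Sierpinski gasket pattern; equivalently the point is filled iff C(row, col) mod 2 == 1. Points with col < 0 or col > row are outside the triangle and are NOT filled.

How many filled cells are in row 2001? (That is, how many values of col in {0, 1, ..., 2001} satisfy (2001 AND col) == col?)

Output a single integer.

Answer: 128

Derivation:
2001 in binary = 11111010001
popcount(2001) = number of 1-bits in 11111010001 = 7
A col c satisfies (2001 AND c) == c iff every set bit of c is also set in 2001; each of the 7 set bits of 2001 can independently be on or off in c.
count = 2^7 = 128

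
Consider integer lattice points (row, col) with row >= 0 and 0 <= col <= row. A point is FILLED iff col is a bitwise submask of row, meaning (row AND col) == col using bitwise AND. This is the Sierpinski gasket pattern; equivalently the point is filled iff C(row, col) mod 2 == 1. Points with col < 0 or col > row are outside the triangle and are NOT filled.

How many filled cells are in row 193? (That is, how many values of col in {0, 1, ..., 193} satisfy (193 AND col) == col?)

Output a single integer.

Answer: 8

Derivation:
193 in binary = 11000001
popcount(193) = number of 1-bits in 11000001 = 3
A col c satisfies (193 AND c) == c iff every set bit of c is also set in 193; each of the 3 set bits of 193 can independently be on or off in c.
count = 2^3 = 8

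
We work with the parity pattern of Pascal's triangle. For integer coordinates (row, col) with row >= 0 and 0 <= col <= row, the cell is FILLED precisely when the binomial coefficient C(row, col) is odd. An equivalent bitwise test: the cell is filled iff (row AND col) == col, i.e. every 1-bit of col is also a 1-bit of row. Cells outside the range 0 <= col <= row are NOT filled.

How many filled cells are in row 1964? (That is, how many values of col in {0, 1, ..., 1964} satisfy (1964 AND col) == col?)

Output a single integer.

Answer: 128

Derivation:
1964 in binary = 11110101100
popcount(1964) = number of 1-bits in 11110101100 = 7
A col c satisfies (1964 AND c) == c iff every set bit of c is also set in 1964; each of the 7 set bits of 1964 can independently be on or off in c.
count = 2^7 = 128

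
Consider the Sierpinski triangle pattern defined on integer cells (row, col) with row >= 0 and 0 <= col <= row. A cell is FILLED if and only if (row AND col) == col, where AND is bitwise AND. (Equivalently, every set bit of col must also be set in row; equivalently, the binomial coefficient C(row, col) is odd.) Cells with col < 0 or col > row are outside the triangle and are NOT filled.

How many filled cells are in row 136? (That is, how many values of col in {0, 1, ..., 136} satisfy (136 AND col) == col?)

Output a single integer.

136 in binary = 10001000
popcount(136) = number of 1-bits in 10001000 = 2
A col c satisfies (136 AND c) == c iff every set bit of c is also set in 136; each of the 2 set bits of 136 can independently be on or off in c.
count = 2^2 = 4

Answer: 4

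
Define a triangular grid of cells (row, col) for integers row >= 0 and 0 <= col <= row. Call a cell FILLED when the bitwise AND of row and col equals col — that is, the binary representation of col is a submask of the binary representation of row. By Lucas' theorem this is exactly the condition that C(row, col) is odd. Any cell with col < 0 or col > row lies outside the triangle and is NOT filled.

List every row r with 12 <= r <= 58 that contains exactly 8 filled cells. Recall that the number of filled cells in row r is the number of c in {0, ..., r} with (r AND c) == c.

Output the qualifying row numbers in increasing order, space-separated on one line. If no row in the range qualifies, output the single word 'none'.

Row r has 2^popcount(r) filled cells, so we need popcount(r) = log2(8) = 3.
Scan r = 12..58 and keep those with exactly 3 one-bits:
r=12=1100 popcount=2 -> skip
r=13=1101 popcount=3 -> KEEP
r=14=1110 popcount=3 -> KEEP
r=15=1111 popcount=4 -> skip
r=16=10000 popcount=1 -> skip
r=17=10001 popcount=2 -> skip
r=18=10010 popcount=2 -> skip
r=19=10011 popcount=3 -> KEEP
r=20=10100 popcount=2 -> skip
r=21=10101 popcount=3 -> KEEP
r=22=10110 popcount=3 -> KEEP
r=23=10111 popcount=4 -> skip
r=24=11000 popcount=2 -> skip
r=25=11001 popcount=3 -> KEEP
r=26=11010 popcount=3 -> KEEP
r=27=11011 popcount=4 -> skip
r=28=11100 popcount=3 -> KEEP
r=29=11101 popcount=4 -> skip
r=30=11110 popcount=4 -> skip
r=31=11111 popcount=5 -> skip
r=32=100000 popcount=1 -> skip
r=33=100001 popcount=2 -> skip
r=34=100010 popcount=2 -> skip
r=35=100011 popcount=3 -> KEEP
r=36=100100 popcount=2 -> skip
r=37=100101 popcount=3 -> KEEP
r=38=100110 popcount=3 -> KEEP
r=39=100111 popcount=4 -> skip
r=40=101000 popcount=2 -> skip
r=41=101001 popcount=3 -> KEEP
r=42=101010 popcount=3 -> KEEP
r=43=101011 popcount=4 -> skip
r=44=101100 popcount=3 -> KEEP
r=45=101101 popcount=4 -> skip
r=46=101110 popcount=4 -> skip
r=47=101111 popcount=5 -> skip
r=48=110000 popcount=2 -> skip
r=49=110001 popcount=3 -> KEEP
r=50=110010 popcount=3 -> KEEP
r=51=110011 popcount=4 -> skip
r=52=110100 popcount=3 -> KEEP
r=53=110101 popcount=4 -> skip
r=54=110110 popcount=4 -> skip
r=55=110111 popcount=5 -> skip
r=56=111000 popcount=3 -> KEEP
r=57=111001 popcount=4 -> skip
r=58=111010 popcount=4 -> skip
Kept rows: 13 14 19 21 22 25 26 28 35 37 38 41 42 44 49 50 52 56

Answer: 13 14 19 21 22 25 26 28 35 37 38 41 42 44 49 50 52 56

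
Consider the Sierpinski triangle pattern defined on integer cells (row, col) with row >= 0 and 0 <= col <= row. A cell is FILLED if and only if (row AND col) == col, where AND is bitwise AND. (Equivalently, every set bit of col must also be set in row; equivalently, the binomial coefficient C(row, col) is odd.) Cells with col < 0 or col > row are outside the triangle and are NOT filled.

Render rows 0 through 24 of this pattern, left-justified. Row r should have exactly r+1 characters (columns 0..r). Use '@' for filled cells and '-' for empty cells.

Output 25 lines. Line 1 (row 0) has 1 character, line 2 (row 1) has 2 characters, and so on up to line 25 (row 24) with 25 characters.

r0=0: @
r1=1: @@
r2=10: @-@
r3=11: @@@@
r4=100: @---@
r5=101: @@--@@
r6=110: @-@-@-@
r7=111: @@@@@@@@
r8=1000: @-------@
r9=1001: @@------@@
r10=1010: @-@-----@-@
r11=1011: @@@@----@@@@
r12=1100: @---@---@---@
r13=1101: @@--@@--@@--@@
r14=1110: @-@-@-@-@-@-@-@
r15=1111: @@@@@@@@@@@@@@@@
r16=10000: @---------------@
r17=10001: @@--------------@@
r18=10010: @-@-------------@-@
r19=10011: @@@@------------@@@@
r20=10100: @---@-----------@---@
r21=10101: @@--@@----------@@--@@
r22=10110: @-@-@-@---------@-@-@-@
r23=10111: @@@@@@@@--------@@@@@@@@
r24=11000: @-------@-------@-------@

Answer: @
@@
@-@
@@@@
@---@
@@--@@
@-@-@-@
@@@@@@@@
@-------@
@@------@@
@-@-----@-@
@@@@----@@@@
@---@---@---@
@@--@@--@@--@@
@-@-@-@-@-@-@-@
@@@@@@@@@@@@@@@@
@---------------@
@@--------------@@
@-@-------------@-@
@@@@------------@@@@
@---@-----------@---@
@@--@@----------@@--@@
@-@-@-@---------@-@-@-@
@@@@@@@@--------@@@@@@@@
@-------@-------@-------@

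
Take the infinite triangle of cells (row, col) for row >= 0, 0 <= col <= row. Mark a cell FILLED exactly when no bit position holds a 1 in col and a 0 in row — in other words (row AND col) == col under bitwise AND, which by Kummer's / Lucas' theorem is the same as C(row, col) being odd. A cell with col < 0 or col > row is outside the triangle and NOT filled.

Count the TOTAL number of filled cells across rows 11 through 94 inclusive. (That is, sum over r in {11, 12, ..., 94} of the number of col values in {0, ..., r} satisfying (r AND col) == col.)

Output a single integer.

r11=1011 pc3: +8 =8
r12=1100 pc2: +4 =12
r13=1101 pc3: +8 =20
r14=1110 pc3: +8 =28
r15=1111 pc4: +16 =44
r16=10000 pc1: +2 =46
r17=10001 pc2: +4 =50
r18=10010 pc2: +4 =54
r19=10011 pc3: +8 =62
r20=10100 pc2: +4 =66
r21=10101 pc3: +8 =74
r22=10110 pc3: +8 =82
r23=10111 pc4: +16 =98
r24=11000 pc2: +4 =102
r25=11001 pc3: +8 =110
r26=11010 pc3: +8 =118
r27=11011 pc4: +16 =134
r28=11100 pc3: +8 =142
r29=11101 pc4: +16 =158
r30=11110 pc4: +16 =174
r31=11111 pc5: +32 =206
r32=100000 pc1: +2 =208
r33=100001 pc2: +4 =212
r34=100010 pc2: +4 =216
r35=100011 pc3: +8 =224
r36=100100 pc2: +4 =228
r37=100101 pc3: +8 =236
r38=100110 pc3: +8 =244
r39=100111 pc4: +16 =260
r40=101000 pc2: +4 =264
r41=101001 pc3: +8 =272
r42=101010 pc3: +8 =280
r43=101011 pc4: +16 =296
r44=101100 pc3: +8 =304
r45=101101 pc4: +16 =320
r46=101110 pc4: +16 =336
r47=101111 pc5: +32 =368
r48=110000 pc2: +4 =372
r49=110001 pc3: +8 =380
r50=110010 pc3: +8 =388
r51=110011 pc4: +16 =404
r52=110100 pc3: +8 =412
r53=110101 pc4: +16 =428
r54=110110 pc4: +16 =444
r55=110111 pc5: +32 =476
r56=111000 pc3: +8 =484
r57=111001 pc4: +16 =500
r58=111010 pc4: +16 =516
r59=111011 pc5: +32 =548
r60=111100 pc4: +16 =564
r61=111101 pc5: +32 =596
r62=111110 pc5: +32 =628
r63=111111 pc6: +64 =692
r64=1000000 pc1: +2 =694
r65=1000001 pc2: +4 =698
r66=1000010 pc2: +4 =702
r67=1000011 pc3: +8 =710
r68=1000100 pc2: +4 =714
r69=1000101 pc3: +8 =722
r70=1000110 pc3: +8 =730
r71=1000111 pc4: +16 =746
r72=1001000 pc2: +4 =750
r73=1001001 pc3: +8 =758
r74=1001010 pc3: +8 =766
r75=1001011 pc4: +16 =782
r76=1001100 pc3: +8 =790
r77=1001101 pc4: +16 =806
r78=1001110 pc4: +16 =822
r79=1001111 pc5: +32 =854
r80=1010000 pc2: +4 =858
r81=1010001 pc3: +8 =866
r82=1010010 pc3: +8 =874
r83=1010011 pc4: +16 =890
r84=1010100 pc3: +8 =898
r85=1010101 pc4: +16 =914
r86=1010110 pc4: +16 =930
r87=1010111 pc5: +32 =962
r88=1011000 pc3: +8 =970
r89=1011001 pc4: +16 =986
r90=1011010 pc4: +16 =1002
r91=1011011 pc5: +32 =1034
r92=1011100 pc4: +16 =1050
r93=1011101 pc5: +32 =1082
r94=1011110 pc5: +32 =1114

Answer: 1114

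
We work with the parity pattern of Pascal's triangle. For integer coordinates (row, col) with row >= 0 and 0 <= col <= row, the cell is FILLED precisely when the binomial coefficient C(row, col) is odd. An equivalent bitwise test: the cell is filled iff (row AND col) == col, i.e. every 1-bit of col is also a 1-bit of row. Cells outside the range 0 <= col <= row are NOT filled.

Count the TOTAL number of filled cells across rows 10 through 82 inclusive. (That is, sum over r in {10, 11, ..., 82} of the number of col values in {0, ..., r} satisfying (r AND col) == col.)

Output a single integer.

r10=1010 pc2: +4 =4
r11=1011 pc3: +8 =12
r12=1100 pc2: +4 =16
r13=1101 pc3: +8 =24
r14=1110 pc3: +8 =32
r15=1111 pc4: +16 =48
r16=10000 pc1: +2 =50
r17=10001 pc2: +4 =54
r18=10010 pc2: +4 =58
r19=10011 pc3: +8 =66
r20=10100 pc2: +4 =70
r21=10101 pc3: +8 =78
r22=10110 pc3: +8 =86
r23=10111 pc4: +16 =102
r24=11000 pc2: +4 =106
r25=11001 pc3: +8 =114
r26=11010 pc3: +8 =122
r27=11011 pc4: +16 =138
r28=11100 pc3: +8 =146
r29=11101 pc4: +16 =162
r30=11110 pc4: +16 =178
r31=11111 pc5: +32 =210
r32=100000 pc1: +2 =212
r33=100001 pc2: +4 =216
r34=100010 pc2: +4 =220
r35=100011 pc3: +8 =228
r36=100100 pc2: +4 =232
r37=100101 pc3: +8 =240
r38=100110 pc3: +8 =248
r39=100111 pc4: +16 =264
r40=101000 pc2: +4 =268
r41=101001 pc3: +8 =276
r42=101010 pc3: +8 =284
r43=101011 pc4: +16 =300
r44=101100 pc3: +8 =308
r45=101101 pc4: +16 =324
r46=101110 pc4: +16 =340
r47=101111 pc5: +32 =372
r48=110000 pc2: +4 =376
r49=110001 pc3: +8 =384
r50=110010 pc3: +8 =392
r51=110011 pc4: +16 =408
r52=110100 pc3: +8 =416
r53=110101 pc4: +16 =432
r54=110110 pc4: +16 =448
r55=110111 pc5: +32 =480
r56=111000 pc3: +8 =488
r57=111001 pc4: +16 =504
r58=111010 pc4: +16 =520
r59=111011 pc5: +32 =552
r60=111100 pc4: +16 =568
r61=111101 pc5: +32 =600
r62=111110 pc5: +32 =632
r63=111111 pc6: +64 =696
r64=1000000 pc1: +2 =698
r65=1000001 pc2: +4 =702
r66=1000010 pc2: +4 =706
r67=1000011 pc3: +8 =714
r68=1000100 pc2: +4 =718
r69=1000101 pc3: +8 =726
r70=1000110 pc3: +8 =734
r71=1000111 pc4: +16 =750
r72=1001000 pc2: +4 =754
r73=1001001 pc3: +8 =762
r74=1001010 pc3: +8 =770
r75=1001011 pc4: +16 =786
r76=1001100 pc3: +8 =794
r77=1001101 pc4: +16 =810
r78=1001110 pc4: +16 =826
r79=1001111 pc5: +32 =858
r80=1010000 pc2: +4 =862
r81=1010001 pc3: +8 =870
r82=1010010 pc3: +8 =878

Answer: 878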